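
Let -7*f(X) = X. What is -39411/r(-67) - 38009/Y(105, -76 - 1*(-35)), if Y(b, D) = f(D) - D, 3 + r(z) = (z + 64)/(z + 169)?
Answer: 412106983/33784 ≈ 12198.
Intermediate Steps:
f(X) = -X/7
r(z) = -3 + (64 + z)/(169 + z) (r(z) = -3 + (z + 64)/(z + 169) = -3 + (64 + z)/(169 + z))
Y(b, D) = -8*D/7 (Y(b, D) = -D/7 - D = -8*D/7)
-39411/r(-67) - 38009/Y(105, -76 - 1*(-35)) = -39411*(169 - 67)/(-443 - 2*(-67)) - 38009*(-7/(8*(-76 - 1*(-35)))) = -39411*102/(-443 + 134) - 38009*(-7/(8*(-76 + 35))) = -39411/((1/102)*(-309)) - 38009/((-8/7*(-41))) = -39411/(-103/34) - 38009/328/7 = -39411*(-34/103) - 38009*7/328 = 1339974/103 - 266063/328 = 412106983/33784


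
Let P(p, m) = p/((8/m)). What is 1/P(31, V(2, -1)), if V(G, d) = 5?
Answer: 8/155 ≈ 0.051613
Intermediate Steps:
P(p, m) = m*p/8 (P(p, m) = p*(m/8) = m*p/8)
1/P(31, V(2, -1)) = 1/((⅛)*5*31) = 1/(155/8) = 8/155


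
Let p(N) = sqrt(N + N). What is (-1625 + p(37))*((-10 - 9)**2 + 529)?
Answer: -1446250 + 890*sqrt(74) ≈ -1.4386e+6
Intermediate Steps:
p(N) = sqrt(2)*sqrt(N) (p(N) = sqrt(2*N) = sqrt(2)*sqrt(N))
(-1625 + p(37))*((-10 - 9)**2 + 529) = (-1625 + sqrt(2)*sqrt(37))*((-10 - 9)**2 + 529) = (-1625 + sqrt(74))*((-19)**2 + 529) = (-1625 + sqrt(74))*(361 + 529) = (-1625 + sqrt(74))*890 = -1446250 + 890*sqrt(74)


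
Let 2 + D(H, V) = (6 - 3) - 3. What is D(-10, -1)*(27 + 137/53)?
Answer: -3136/53 ≈ -59.170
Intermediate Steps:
D(H, V) = -2 (D(H, V) = -2 + ((6 - 3) - 3) = -2 + (3 - 3) = -2 + 0 = -2)
D(-10, -1)*(27 + 137/53) = -2*(27 + 137/53) = -2*1568/53 = -3136/53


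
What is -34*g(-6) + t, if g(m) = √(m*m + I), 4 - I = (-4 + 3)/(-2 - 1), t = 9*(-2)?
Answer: -18 - 34*√357/3 ≈ -232.14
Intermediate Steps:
t = -18
I = 11/3 (I = 4 - (-4 + 3)/(-2 - 1) = 4 - (-1)/(-3) = 4 - (-1)*(-1)/3 = 4 - 1*⅓ = 4 - ⅓ = 11/3 ≈ 3.6667)
g(m) = √(11/3 + m²) (g(m) = √(m*m + 11/3) = √(m² + 11/3) = √(11/3 + m²))
-34*g(-6) + t = -34*√(33 + 9*(-6)²)/3 - 18 = -34*√(33 + 9*36)/3 - 18 = -34*√(33 + 324)/3 - 18 = -34*√357/3 - 18 = -18 - 34*√357/3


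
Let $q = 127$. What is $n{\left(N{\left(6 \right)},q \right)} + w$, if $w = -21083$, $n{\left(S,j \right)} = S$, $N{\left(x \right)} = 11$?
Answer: $-21072$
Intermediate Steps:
$n{\left(N{\left(6 \right)},q \right)} + w = 11 - 21083 = -21072$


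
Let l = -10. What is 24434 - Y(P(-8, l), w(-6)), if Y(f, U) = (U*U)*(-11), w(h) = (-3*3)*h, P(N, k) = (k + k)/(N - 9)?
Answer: 56510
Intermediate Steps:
P(N, k) = 2*k/(-9 + N) (P(N, k) = (2*k)/(-9 + N) = 2*k/(-9 + N))
w(h) = -9*h
Y(f, U) = -11*U² (Y(f, U) = U²*(-11) = -11*U²)
24434 - Y(P(-8, l), w(-6)) = 24434 - (-11)*(-9*(-6))² = 24434 - (-11)*54² = 24434 - (-11)*2916 = 24434 - 1*(-32076) = 24434 + 32076 = 56510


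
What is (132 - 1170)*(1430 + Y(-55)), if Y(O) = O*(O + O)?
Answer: -7764240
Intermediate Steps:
Y(O) = 2*O² (Y(O) = O*(2*O) = 2*O²)
(132 - 1170)*(1430 + Y(-55)) = (132 - 1170)*(1430 + 2*(-55)²) = -1038*(1430 + 2*3025) = -1038*(1430 + 6050) = -1038*7480 = -7764240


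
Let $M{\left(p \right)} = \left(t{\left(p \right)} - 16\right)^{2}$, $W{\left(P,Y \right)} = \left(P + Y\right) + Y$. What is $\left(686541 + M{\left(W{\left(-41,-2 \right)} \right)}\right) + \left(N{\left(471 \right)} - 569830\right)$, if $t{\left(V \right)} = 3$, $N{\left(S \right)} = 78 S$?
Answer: $153618$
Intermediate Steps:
$W{\left(P,Y \right)} = P + 2 Y$
$M{\left(p \right)} = 169$ ($M{\left(p \right)} = \left(3 - 16\right)^{2} = \left(-13\right)^{2} = 169$)
$\left(686541 + M{\left(W{\left(-41,-2 \right)} \right)}\right) + \left(N{\left(471 \right)} - 569830\right) = \left(686541 + 169\right) + \left(78 \cdot 471 - 569830\right) = 686710 + \left(36738 - 569830\right) = 686710 - 533092 = 153618$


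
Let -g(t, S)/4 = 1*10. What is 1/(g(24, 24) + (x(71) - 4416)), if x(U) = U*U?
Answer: 1/585 ≈ 0.0017094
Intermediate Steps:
x(U) = U**2
g(t, S) = -40 (g(t, S) = -4*10 = -40)
1/(g(24, 24) + (x(71) - 4416)) = 1/(-40 + (71**2 - 4416)) = 1/(-40 + (5041 - 4416)) = 1/(-40 + 625) = 1/585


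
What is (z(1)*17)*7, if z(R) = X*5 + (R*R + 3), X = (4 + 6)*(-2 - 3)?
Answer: -29274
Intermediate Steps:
X = -50 (X = 10*(-5) = -50)
z(R) = -247 + R² (z(R) = -50*5 + (R*R + 3) = -250 + (R² + 3) = -250 + (3 + R²) = -247 + R²)
(z(1)*17)*7 = ((-247 + 1²)*17)*7 = ((-247 + 1)*17)*7 = -246*17*7 = -4182*7 = -29274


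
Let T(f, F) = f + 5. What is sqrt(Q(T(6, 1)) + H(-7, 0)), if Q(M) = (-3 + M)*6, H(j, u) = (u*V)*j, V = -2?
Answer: 4*sqrt(3) ≈ 6.9282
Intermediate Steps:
H(j, u) = -2*j*u (H(j, u) = (u*(-2))*j = (-2*u)*j = -2*j*u)
T(f, F) = 5 + f
Q(M) = -18 + 6*M
sqrt(Q(T(6, 1)) + H(-7, 0)) = sqrt((-18 + 6*(5 + 6)) - 2*(-7)*0) = sqrt((-18 + 6*11) + 0) = sqrt((-18 + 66) + 0) = sqrt(48 + 0) = sqrt(48) = 4*sqrt(3)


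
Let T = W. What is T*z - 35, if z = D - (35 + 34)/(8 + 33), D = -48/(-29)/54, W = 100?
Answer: -2142635/10701 ≈ -200.23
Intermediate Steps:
T = 100
D = 8/261 (D = -48*(-1/29)*(1/54) = (48/29)*(1/54) = 8/261 ≈ 0.030651)
z = -17681/10701 (z = 8/261 - (35 + 34)/(8 + 33) = 8/261 - 69/41 = -17681/10701 ≈ -1.6523)
T*z - 35 = 100*(-17681/10701) - 35 = -1768100/10701 - 35 = -2142635/10701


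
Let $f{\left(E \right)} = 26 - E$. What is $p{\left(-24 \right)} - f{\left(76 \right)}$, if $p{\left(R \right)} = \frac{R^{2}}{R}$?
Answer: $26$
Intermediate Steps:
$p{\left(R \right)} = R$
$p{\left(-24 \right)} - f{\left(76 \right)} = -24 - \left(26 - 76\right) = -24 - -50 = -24 + 50 = 26$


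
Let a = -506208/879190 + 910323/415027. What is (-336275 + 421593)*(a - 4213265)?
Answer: -65582560768875841017664/182443794065 ≈ -3.5947e+11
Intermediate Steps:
a = 295128445377/182443794065 (a = -506208*1/879190 + 910323*(1/415027) = -253104/439595 + 910323/415027 = 295128445377/182443794065 ≈ 1.6176)
(-336275 + 421593)*(a - 4213265) = (-336275 + 421593)*(295128445377/182443794065 - 4213265) = 85318*(-768683756872826848/182443794065) = -65582560768875841017664/182443794065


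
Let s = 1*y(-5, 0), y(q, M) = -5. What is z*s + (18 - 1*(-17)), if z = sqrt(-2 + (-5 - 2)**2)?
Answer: 35 - 5*sqrt(47) ≈ 0.72173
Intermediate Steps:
s = -5 (s = 1*(-5) = -5)
z = sqrt(47) (z = sqrt(-2 + (-7)**2) = sqrt(-2 + 49) = sqrt(47) ≈ 6.8557)
z*s + (18 - 1*(-17)) = sqrt(47)*(-5) + (18 - 1*(-17)) = -5*sqrt(47) + (18 + 17) = -5*sqrt(47) + 35 = 35 - 5*sqrt(47)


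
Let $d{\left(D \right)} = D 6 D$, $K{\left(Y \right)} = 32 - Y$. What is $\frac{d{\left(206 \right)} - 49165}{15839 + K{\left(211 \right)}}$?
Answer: $\frac{205451}{15660} \approx 13.119$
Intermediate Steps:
$d{\left(D \right)} = 6 D^{2}$ ($d{\left(D \right)} = 6 D D = 6 D^{2}$)
$\frac{d{\left(206 \right)} - 49165}{15839 + K{\left(211 \right)}} = \frac{6 \cdot 206^{2} - 49165}{15839 + \left(32 - 211\right)} = \frac{6 \cdot 42436 - 49165}{15839 + \left(32 - 211\right)} = \frac{254616 - 49165}{15839 - 179} = \frac{205451}{15660}$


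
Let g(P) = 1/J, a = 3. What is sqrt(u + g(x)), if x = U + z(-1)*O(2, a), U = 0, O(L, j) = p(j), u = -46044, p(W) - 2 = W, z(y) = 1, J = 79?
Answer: 5*I*sqrt(11494421)/79 ≈ 214.58*I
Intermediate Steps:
p(W) = 2 + W
O(L, j) = 2 + j
x = 5 (x = 0 + 1*(2 + 3) = 0 + 1*5 = 0 + 5 = 5)
g(P) = 1/79
sqrt(u + g(x)) = sqrt(-46044 + 1/79) = sqrt(-3637475/79) = 5*I*sqrt(11494421)/79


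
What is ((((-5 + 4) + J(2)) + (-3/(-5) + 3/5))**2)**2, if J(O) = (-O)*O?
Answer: 130321/625 ≈ 208.51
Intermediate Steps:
J(O) = -O**2
((((-5 + 4) + J(2)) + (-3/(-5) + 3/5))**2)**2 = ((((-5 + 4) - 1*2**2) + (-3/(-5) + 3/5))**2)**2 = (((-1 - 1*4) + (-3*(-1/5) + 3*(1/5)))**2)**2 = (((-1 - 4) + (3/5 + 3/5))**2)**2 = ((-5 + 6/5)**2)**2 = ((-19/5)**2)**2 = (361/25)**2 = 130321/625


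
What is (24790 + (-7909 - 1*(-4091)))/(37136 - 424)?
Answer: 5243/9178 ≈ 0.57126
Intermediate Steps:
(24790 + (-7909 - 1*(-4091)))/(37136 - 424) = (24790 + (-7909 + 4091))/36712 = (24790 - 3818)*(1/36712) = 20972*(1/36712) = 5243/9178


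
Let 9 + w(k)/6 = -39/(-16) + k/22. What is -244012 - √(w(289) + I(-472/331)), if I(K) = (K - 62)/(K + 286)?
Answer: -244012 - √18713725658826/690756 ≈ -2.4402e+5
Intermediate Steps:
I(K) = (-62 + K)/(286 + K)
w(k) = -315/8 + 3*k/11 (w(k) = -54 + 6*(-39/(-16) + k/22) = -54 + 6*(-39*(-1/16) + k*(1/22)) = -54 + 6*(39/16 + k/22) = -54 + (117/8 + 3*k/11) = -315/8 + 3*k/11)
-244012 - √(w(289) + I(-472/331)) = -244012 - √((-315/8 + (3/11)*289) + (-62 - 472/331)/(286 - 472/331)) = -244012 - √((-315/8 + 867/11) + (-62 - 472*1/331)/(286 - 472*1/331)) = -244012 - √(3471/88 + (-62 - 472/331)/(286 - 472/331)) = -244012 - √(3471/88 - 20994/331/(94194/331)) = -244012 - √(3471/88 + (331/94194)*(-20994/331)) = -244012 - √(3471/88 - 3499/15699) = -244012 - √(54183317/1381512) = -244012 - √18713725658826/690756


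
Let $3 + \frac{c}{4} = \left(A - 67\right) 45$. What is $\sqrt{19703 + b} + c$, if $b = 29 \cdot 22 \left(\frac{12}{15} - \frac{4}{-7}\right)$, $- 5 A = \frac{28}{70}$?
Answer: $- \frac{60432}{5} + \frac{\sqrt{25208015}}{35} \approx -11943.0$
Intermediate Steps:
$A = - \frac{2}{25}$ ($A = - \frac{28 \cdot \frac{1}{70}}{5} = \left(- \frac{1}{5}\right) \frac{2}{5} = - \frac{2}{25} \approx -0.08$)
$b = \frac{30624}{35}$ ($b = 638 \left(12 \cdot \frac{1}{15} - - \frac{4}{7}\right) = 638 \left(\frac{4}{5} + \frac{4}{7}\right) = 638 \cdot \frac{48}{35} = \frac{30624}{35} \approx 874.97$)
$c = - \frac{60432}{5}$ ($c = -12 + 4 \left(- \frac{2}{25} - 67\right) 45 = -12 + 4 \left(\left(- \frac{1677}{25}\right) 45\right) = -12 + 4 \left(- \frac{15093}{5}\right) = -12 - \frac{60372}{5} = - \frac{60432}{5} \approx -12086.0$)
$\sqrt{19703 + b} + c = \sqrt{19703 + \frac{30624}{35}} - \frac{60432}{5} = \sqrt{\frac{720229}{35}} - \frac{60432}{5} = \frac{\sqrt{25208015}}{35} - \frac{60432}{5} = - \frac{60432}{5} + \frac{\sqrt{25208015}}{35}$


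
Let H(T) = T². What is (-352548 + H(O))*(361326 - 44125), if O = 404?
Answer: -60056299732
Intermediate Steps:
(-352548 + H(O))*(361326 - 44125) = (-352548 + 404²)*(361326 - 44125) = (-352548 + 163216)*317201 = -189332*317201 = -60056299732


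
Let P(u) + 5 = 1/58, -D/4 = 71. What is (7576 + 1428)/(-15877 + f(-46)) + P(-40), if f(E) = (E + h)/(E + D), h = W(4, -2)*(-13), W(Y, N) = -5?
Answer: -1686531541/303886882 ≈ -5.5499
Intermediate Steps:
D = -284 (D = -4*71 = -284)
h = 65 (h = -5*(-13) = 65)
P(u) = -289/58 (P(u) = -5 + 1/58 = -289/58)
f(E) = (65 + E)/(-284 + E) (f(E) = (E + 65)/(E - 284) = (65 + E)/(-284 + E))
(7576 + 1428)/(-15877 + f(-46)) + P(-40) = (7576 + 1428)/(-15877 + (65 - 46)/(-284 - 46)) - 289/58 = 9004/(-15877 + 19/(-330)) - 289/58 = 9004/(-15877 - 1/330*19) - 289/58 = 9004/(-15877 - 19/330) - 289/58 = 9004/(-5239429/330) - 289/58 = 9004*(-330/5239429) - 289/58 = -2971320/5239429 - 289/58 = -1686531541/303886882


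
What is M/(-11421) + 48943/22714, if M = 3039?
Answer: 163316719/86472198 ≈ 1.8887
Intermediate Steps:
M/(-11421) + 48943/22714 = 3039/(-11421) + 48943/22714 = 3039*(-1/11421) + 48943*(1/22714) = -1013/3807 + 48943/22714 = 163316719/86472198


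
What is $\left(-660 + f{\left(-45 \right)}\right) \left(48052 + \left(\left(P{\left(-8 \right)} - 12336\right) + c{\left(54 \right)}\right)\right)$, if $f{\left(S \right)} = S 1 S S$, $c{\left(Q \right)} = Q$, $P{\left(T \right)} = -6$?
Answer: $-3282598740$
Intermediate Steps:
$f{\left(S \right)} = S^{3}$ ($f{\left(S \right)} = S S S = S^{2} S = S^{3}$)
$\left(-660 + f{\left(-45 \right)}\right) \left(48052 + \left(\left(P{\left(-8 \right)} - 12336\right) + c{\left(54 \right)}\right)\right) = \left(-660 + \left(-45\right)^{3}\right) \left(48052 + \left(\left(-6 - 12336\right) + 54\right)\right) = \left(-660 - 91125\right) \left(48052 + \left(-12342 + 54\right)\right) = - 91785 \left(48052 - 12288\right) = \left(-91785\right) 35764 = -3282598740$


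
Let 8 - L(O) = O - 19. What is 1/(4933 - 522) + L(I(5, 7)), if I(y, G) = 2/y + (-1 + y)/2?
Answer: 542558/22055 ≈ 24.600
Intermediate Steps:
I(y, G) = -1/2 + y/2 + 2/y (I(y, G) = 2/y + (-1 + y)*(1/2) = 2/y + (-1/2 + y/2) = -1/2 + y/2 + 2/y)
L(O) = 27 - O (L(O) = 8 - (O - 19) = 8 - (-19 + O) = 8 + (19 - O) = 27 - O)
1/(4933 - 522) + L(I(5, 7)) = 1/(4933 - 522) + (27 - (4 + 5*(-1 + 5))/(2*5)) = 1/4411 + (27 - (4 + 5*4)/(2*5)) = 1/4411 + (27 - (4 + 20)/(2*5)) = 1/4411 + (27 - 24/(2*5)) = 1/4411 + (27 - 1*12/5) = 1/4411 + (27 - 12/5) = 1/4411 + 123/5 = 542558/22055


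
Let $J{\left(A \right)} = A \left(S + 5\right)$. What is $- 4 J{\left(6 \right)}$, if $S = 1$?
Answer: $-144$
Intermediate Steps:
$J{\left(A \right)} = 6 A$ ($J{\left(A \right)} = A \left(1 + 5\right) = A 6 = 6 A$)
$- 4 J{\left(6 \right)} = - 4 \cdot 6 \cdot 6 = \left(-4\right) 36 = -144$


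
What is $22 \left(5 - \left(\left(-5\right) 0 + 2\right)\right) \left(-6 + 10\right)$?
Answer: $264$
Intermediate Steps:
$22 \left(5 - \left(\left(-5\right) 0 + 2\right)\right) \left(-6 + 10\right) = 22 \left(5 - \left(0 + 2\right)\right) 4 = 22 \left(5 - 2\right) 4 = 22 \cdot 3 \cdot 4 = 66 \cdot 4 = 264$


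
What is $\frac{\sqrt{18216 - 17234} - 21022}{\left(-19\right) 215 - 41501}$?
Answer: $\frac{457}{991} - \frac{\sqrt{982}}{45586} \approx 0.46046$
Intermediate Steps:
$\frac{\sqrt{18216 - 17234} - 21022}{\left(-19\right) 215 - 41501} = \frac{\sqrt{982} - 21022}{-4085 - 41501} = \frac{-21022 + \sqrt{982}}{-45586} = \left(-21022 + \sqrt{982}\right) \left(- \frac{1}{45586}\right) = \frac{457}{991} - \frac{\sqrt{982}}{45586}$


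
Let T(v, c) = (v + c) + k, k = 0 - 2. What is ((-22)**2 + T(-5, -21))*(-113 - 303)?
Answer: -189696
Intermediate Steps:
k = -2
T(v, c) = -2 + c + v (T(v, c) = (v + c) - 2 = (c + v) - 2 = -2 + c + v)
((-22)**2 + T(-5, -21))*(-113 - 303) = ((-22)**2 + (-2 - 21 - 5))*(-113 - 303) = (484 - 28)*(-416) = 456*(-416) = -189696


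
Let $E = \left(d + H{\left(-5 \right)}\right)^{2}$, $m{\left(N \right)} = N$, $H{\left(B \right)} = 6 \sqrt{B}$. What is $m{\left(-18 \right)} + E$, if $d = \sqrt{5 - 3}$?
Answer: $-196 + 12 i \sqrt{10} \approx -196.0 + 37.947 i$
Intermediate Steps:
$d = \sqrt{2} \approx 1.4142$
$E = \left(\sqrt{2} + 6 i \sqrt{5}\right)^{2}$ ($E = \left(\sqrt{2} + 6 \sqrt{-5}\right)^{2} = \left(\sqrt{2} + 6 i \sqrt{5}\right)^{2} \approx -178.0 + 37.947 i$)
$m{\left(-18 \right)} + E = -18 - \left(178 - 12 i \sqrt{10}\right) = -196 + 12 i \sqrt{10}$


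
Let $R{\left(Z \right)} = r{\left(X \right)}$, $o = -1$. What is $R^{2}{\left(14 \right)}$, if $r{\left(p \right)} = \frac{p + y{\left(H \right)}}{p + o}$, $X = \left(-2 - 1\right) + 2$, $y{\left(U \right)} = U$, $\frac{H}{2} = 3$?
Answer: $\frac{25}{4} \approx 6.25$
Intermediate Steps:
$H = 6$ ($H = 2 \cdot 3 = 6$)
$X = -1$ ($X = -3 + 2 = -1$)
$r{\left(p \right)} = \frac{6 + p}{-1 + p}$ ($r{\left(p \right)} = \frac{p + 6}{p - 1} = \frac{6 + p}{-1 + p}$)
$R{\left(Z \right)} = - \frac{5}{2}$ ($R{\left(Z \right)} = \frac{6 - 1}{-1 - 1} = \frac{1}{-2} \cdot 5 = \left(- \frac{1}{2}\right) 5 = - \frac{5}{2}$)
$R^{2}{\left(14 \right)} = \left(- \frac{5}{2}\right)^{2} = \frac{25}{4}$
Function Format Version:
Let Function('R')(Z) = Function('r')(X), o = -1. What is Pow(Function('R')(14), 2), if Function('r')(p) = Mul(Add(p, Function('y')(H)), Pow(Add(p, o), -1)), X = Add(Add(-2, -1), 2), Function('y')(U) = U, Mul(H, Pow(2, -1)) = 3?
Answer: Rational(25, 4) ≈ 6.2500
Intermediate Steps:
H = 6 (H = Mul(2, 3) = 6)
X = -1 (X = Add(-3, 2) = -1)
Function('r')(p) = Mul(Pow(Add(-1, p), -1), Add(6, p)) (Function('r')(p) = Mul(Add(p, 6), Pow(Add(p, -1), -1)) = Mul(Add(6, p), Pow(Add(-1, p), -1)) = Mul(Pow(Add(-1, p), -1), Add(6, p)))
Function('R')(Z) = Rational(-5, 2) (Function('R')(Z) = Mul(Pow(Add(-1, -1), -1), Add(6, -1)) = Mul(Pow(-2, -1), 5) = Mul(Rational(-1, 2), 5) = Rational(-5, 2))
Pow(Function('R')(14), 2) = Pow(Rational(-5, 2), 2) = Rational(25, 4)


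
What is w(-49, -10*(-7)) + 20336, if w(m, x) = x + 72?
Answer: 20478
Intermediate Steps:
w(m, x) = 72 + x
w(-49, -10*(-7)) + 20336 = (72 - 10*(-7)) + 20336 = (72 + 70) + 20336 = 142 + 20336 = 20478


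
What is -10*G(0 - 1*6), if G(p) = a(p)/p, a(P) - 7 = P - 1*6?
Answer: -25/3 ≈ -8.3333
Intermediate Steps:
a(P) = 1 + P (a(P) = 7 + (P - 1*6) = 7 + (P - 6) = 7 + (-6 + P) = 1 + P)
G(p) = (1 + p)/p
-10*G(0 - 1*6) = -10*(1 + (0 - 1*6))/(0 - 1*6) = -10*(1 + (0 - 6))/(0 - 6) = -10*(1 - 6)/(-6) = -(-5)*(-5)/3 = -10*5/6 = -25/3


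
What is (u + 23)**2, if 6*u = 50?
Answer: 8836/9 ≈ 981.78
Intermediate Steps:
u = 25/3 (u = (1/6)*50 = 25/3 ≈ 8.3333)
(u + 23)**2 = (25/3 + 23)**2 = (94/3)**2 = 8836/9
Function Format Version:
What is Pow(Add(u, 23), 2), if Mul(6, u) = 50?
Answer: Rational(8836, 9) ≈ 981.78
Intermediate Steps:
u = Rational(25, 3) (u = Mul(Rational(1, 6), 50) = Rational(25, 3) ≈ 8.3333)
Pow(Add(u, 23), 2) = Pow(Add(Rational(25, 3), 23), 2) = Pow(Rational(94, 3), 2) = Rational(8836, 9)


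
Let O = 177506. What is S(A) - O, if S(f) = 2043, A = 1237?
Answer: -175463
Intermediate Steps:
S(A) - O = 2043 - 1*177506 = 2043 - 177506 = -175463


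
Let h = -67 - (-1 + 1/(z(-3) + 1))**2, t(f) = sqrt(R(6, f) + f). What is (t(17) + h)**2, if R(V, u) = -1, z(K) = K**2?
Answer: 40717161/10000 ≈ 4071.7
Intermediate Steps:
t(f) = sqrt(-1 + f)
h = -6781/100 (h = -67 - (-1 + 1/((-3)**2 + 1))**2 = -67 - (-1 + 1/(9 + 1))**2 = -67 - (-1 + 1/10)**2 = -67 - (-9/10)**2 = -67 - 1*81/100 = -67 - 81/100 = -6781/100 ≈ -67.810)
(t(17) + h)**2 = (sqrt(-1 + 17) - 6781/100)**2 = (sqrt(16) - 6781/100)**2 = (4 - 6781/100)**2 = (-6381/100)**2 = 40717161/10000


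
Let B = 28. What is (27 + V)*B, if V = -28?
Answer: -28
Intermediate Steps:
(27 + V)*B = (27 - 28)*28 = -1*28 = -28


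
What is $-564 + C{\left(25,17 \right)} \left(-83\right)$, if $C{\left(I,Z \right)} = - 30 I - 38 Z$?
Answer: $115304$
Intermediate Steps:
$C{\left(I,Z \right)} = - 38 Z - 30 I$
$-564 + C{\left(25,17 \right)} \left(-83\right) = -564 + \left(\left(-38\right) 17 - 750\right) \left(-83\right) = -564 + \left(-646 - 750\right) \left(-83\right) = -564 - -115868 = -564 + 115868 = 115304$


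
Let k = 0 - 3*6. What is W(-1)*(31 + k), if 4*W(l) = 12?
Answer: 39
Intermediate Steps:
k = -18 (k = 0 - 18 = -18)
W(l) = 3 (W(l) = (1/4)*12 = 3)
W(-1)*(31 + k) = 3*(31 - 18) = 3*13 = 39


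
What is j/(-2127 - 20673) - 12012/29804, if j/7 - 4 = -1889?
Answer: 5969509/33976560 ≈ 0.17569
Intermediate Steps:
j = -13195 (j = 28 + 7*(-1889) = 28 - 13223 = -13195)
j/(-2127 - 20673) - 12012/29804 = -13195/(-2127 - 20673) - 12012/29804 = -13195/(-22800) - 12012*1/29804 = -13195*(-1/22800) - 3003/7451 = 2639/4560 - 3003/7451 = 5969509/33976560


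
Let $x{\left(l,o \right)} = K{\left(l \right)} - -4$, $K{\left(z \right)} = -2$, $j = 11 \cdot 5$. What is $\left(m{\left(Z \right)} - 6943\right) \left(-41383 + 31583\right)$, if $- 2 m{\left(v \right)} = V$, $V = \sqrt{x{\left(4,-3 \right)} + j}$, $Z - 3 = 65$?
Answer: $68041400 + 4900 \sqrt{57} \approx 6.8078 \cdot 10^{7}$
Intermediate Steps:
$Z = 68$ ($Z = 3 + 65 = 68$)
$j = 55$
$x{\left(l,o \right)} = 2$ ($x{\left(l,o \right)} = -2 - -4 = -2 + 4 = 2$)
$V = \sqrt{57}$ ($V = \sqrt{2 + 55} = \sqrt{57} \approx 7.5498$)
$m{\left(v \right)} = - \frac{\sqrt{57}}{2}$
$\left(m{\left(Z \right)} - 6943\right) \left(-41383 + 31583\right) = \left(- \frac{\sqrt{57}}{2} - 6943\right) \left(-41383 + 31583\right) = \left(-6943 - \frac{\sqrt{57}}{2}\right) \left(-9800\right) = 68041400 + 4900 \sqrt{57}$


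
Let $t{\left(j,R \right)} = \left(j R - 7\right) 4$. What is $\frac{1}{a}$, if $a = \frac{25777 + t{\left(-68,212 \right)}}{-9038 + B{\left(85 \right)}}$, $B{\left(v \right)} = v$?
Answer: $\frac{8953}{31915} \approx 0.28053$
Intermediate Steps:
$t{\left(j,R \right)} = -28 + 4 R j$ ($t{\left(j,R \right)} = \left(R j - 7\right) 4 = \left(-7 + R j\right) 4 = -28 + 4 R j$)
$a = \frac{31915}{8953}$ ($a = \frac{25777 + \left(-28 + 4 \cdot 212 \left(-68\right)\right)}{-9038 + 85} = \frac{25777 - 57692}{-8953} = \left(25777 - 57692\right) \left(- \frac{1}{8953}\right) = \left(-31915\right) \left(- \frac{1}{8953}\right) = \frac{31915}{8953} \approx 3.5647$)
$\frac{1}{a} = \frac{1}{\frac{31915}{8953}} = \frac{8953}{31915}$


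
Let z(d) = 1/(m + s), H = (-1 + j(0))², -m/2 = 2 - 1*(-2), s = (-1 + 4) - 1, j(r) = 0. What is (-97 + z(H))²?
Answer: 339889/36 ≈ 9441.4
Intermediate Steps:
s = 2 (s = 3 - 1 = 2)
m = -8 (m = -2*(2 - 1*(-2)) = -2*(2 + 2) = -2*4 = -8)
H = 1 (H = (-1 + 0)² = (-1)² = 1)
z(d) = -⅙ (z(d) = 1/(-8 + 2) = 1/(-6) = -⅙)
(-97 + z(H))² = (-97 - ⅙)² = (-583/6)² = 339889/36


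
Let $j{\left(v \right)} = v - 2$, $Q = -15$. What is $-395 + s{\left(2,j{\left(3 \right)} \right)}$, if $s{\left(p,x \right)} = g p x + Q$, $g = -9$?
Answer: $-428$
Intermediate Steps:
$j{\left(v \right)} = -2 + v$
$s{\left(p,x \right)} = -15 - 9 p x$ ($s{\left(p,x \right)} = - 9 p x - 15 = -15 - 9 p x$)
$-395 + s{\left(2,j{\left(3 \right)} \right)} = -395 - \left(15 + 18 \left(-2 + 3\right)\right) = -395 - \left(15 + 18 \cdot 1\right) = -395 - 33 = -428$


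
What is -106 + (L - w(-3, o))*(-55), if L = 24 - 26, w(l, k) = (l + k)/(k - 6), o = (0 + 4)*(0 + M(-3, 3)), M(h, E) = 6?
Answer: 409/6 ≈ 68.167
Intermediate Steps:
o = 24 (o = (0 + 4)*(0 + 6) = 4*6 = 24)
w(l, k) = (k + l)/(-6 + k)
L = -2
-106 + (L - w(-3, o))*(-55) = -106 + (-2 - (24 - 3)/(-6 + 24))*(-55) = -106 + (-2 - 21/18)*(-55) = -106 + (-2 - 1*7/6)*(-55) = -106 + (-2 - 7/6)*(-55) = -106 - 19/6*(-55) = -106 + 1045/6 = 409/6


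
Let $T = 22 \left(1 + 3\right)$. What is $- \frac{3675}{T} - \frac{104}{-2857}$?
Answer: $- \frac{10490323}{251416} \approx -41.725$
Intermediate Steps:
$T = 88$ ($T = 22 \cdot 4 = 88$)
$- \frac{3675}{T} - \frac{104}{-2857} = - \frac{3675}{88} - \frac{104}{-2857} = \left(-3675\right) \frac{1}{88} - - \frac{104}{2857} = - \frac{3675}{88} + \frac{104}{2857} = - \frac{10490323}{251416}$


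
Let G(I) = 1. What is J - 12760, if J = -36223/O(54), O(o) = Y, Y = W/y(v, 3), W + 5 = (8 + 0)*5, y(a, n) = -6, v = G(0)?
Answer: -229262/35 ≈ -6550.3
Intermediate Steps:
v = 1
W = 35 (W = -5 + (8 + 0)*5 = -5 + 8*5 = -5 + 40 = 35)
Y = -35/6 (Y = 35/(-6) = 35*(-⅙) = -35/6 ≈ -5.8333)
O(o) = -35/6
J = 217338/35 (J = -36223/(-35/6) = -36223*(-6/35) = 217338/35 ≈ 6209.7)
J - 12760 = 217338/35 - 12760 = -229262/35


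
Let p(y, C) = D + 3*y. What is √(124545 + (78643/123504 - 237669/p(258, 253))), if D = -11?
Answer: √68949657353407461981/23558388 ≈ 352.47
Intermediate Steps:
p(y, C) = -11 + 3*y
√(124545 + (78643/123504 - 237669/p(258, 253))) = √(124545 + (78643/123504 - 237669/(-11 + 3*258))) = √(124545 + (78643*(1/123504) - 237669/(-11 + 774))) = √(124545 + (78643/123504 - 237669/763)) = √(124545 - 29293067567/94233552) = √(11707024666273/94233552) = √68949657353407461981/23558388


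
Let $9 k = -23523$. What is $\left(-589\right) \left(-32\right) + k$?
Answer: $\frac{48703}{3} \approx 16234.0$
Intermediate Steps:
$k = - \frac{7841}{3}$ ($k = \frac{1}{9} \left(-23523\right) = - \frac{7841}{3} \approx -2613.7$)
$\left(-589\right) \left(-32\right) + k = \left(-589\right) \left(-32\right) - \frac{7841}{3} = 18848 - \frac{7841}{3} = \frac{48703}{3}$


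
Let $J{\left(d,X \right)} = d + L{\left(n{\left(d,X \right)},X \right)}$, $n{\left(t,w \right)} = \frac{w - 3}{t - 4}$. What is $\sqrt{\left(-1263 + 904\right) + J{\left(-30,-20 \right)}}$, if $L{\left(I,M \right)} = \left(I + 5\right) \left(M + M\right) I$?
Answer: $\frac{i \sqrt{156811}}{17} \approx 23.294 i$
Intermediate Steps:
$n{\left(t,w \right)} = \frac{-3 + w}{-4 + t}$
$L{\left(I,M \right)} = 2 I M \left(5 + I\right)$ ($L{\left(I,M \right)} = \left(5 + I\right) 2 M I = 2 M \left(5 + I\right) I = 2 I M \left(5 + I\right)$)
$J{\left(d,X \right)} = d + \frac{2 X \left(-3 + X\right) \left(5 + \frac{-3 + X}{-4 + d}\right)}{-4 + d}$ ($J{\left(d,X \right)} = d + 2 \frac{-3 + X}{-4 + d} X \left(5 + \frac{-3 + X}{-4 + d}\right) = d + \frac{2 X \left(-3 + X\right) \left(5 + \frac{-3 + X}{-4 + d}\right)}{-4 + d}$)
$\sqrt{\left(-1263 + 904\right) + J{\left(-30,-20 \right)}} = \sqrt{\left(-1263 + 904\right) + \frac{- 30 \left(-4 - 30\right)^{2} + 2 \left(-20\right) \left(-3 - 20\right) \left(-23 - 20 + 5 \left(-30\right)\right)}{\left(-4 - 30\right)^{2}}} = \sqrt{-359 + \frac{- 30 \left(-34\right)^{2} + 2 \left(-20\right) \left(-23\right) \left(-23 - 20 - 150\right)}{1156}} = \sqrt{-359 + \frac{\left(-30\right) 1156 + 2 \left(-20\right) \left(-23\right) \left(-193\right)}{1156}} = \sqrt{-359 + \frac{-34680 - 177560}{1156}} = \sqrt{-359 + \frac{1}{1156} \left(-212240\right)} = \sqrt{-359 - \frac{53060}{289}} = \sqrt{- \frac{156811}{289}} = \frac{i \sqrt{156811}}{17}$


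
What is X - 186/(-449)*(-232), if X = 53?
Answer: -19355/449 ≈ -43.107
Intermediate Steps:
X - 186/(-449)*(-232) = 53 - 186/(-449)*(-232) = 53 - 186*(-1/449)*(-232) = 53 + (186/449)*(-232) = 53 - 43152/449 = -19355/449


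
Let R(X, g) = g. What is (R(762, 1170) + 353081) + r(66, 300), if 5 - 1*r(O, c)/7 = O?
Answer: 353824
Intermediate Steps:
r(O, c) = 35 - 7*O
(R(762, 1170) + 353081) + r(66, 300) = (1170 + 353081) + (35 - 7*66) = 354251 + (35 - 462) = 354251 - 427 = 353824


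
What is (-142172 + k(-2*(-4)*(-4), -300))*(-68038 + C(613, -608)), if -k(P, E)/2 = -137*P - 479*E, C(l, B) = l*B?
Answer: 193194848280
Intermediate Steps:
C(l, B) = B*l
k(P, E) = 274*P + 958*E (k(P, E) = -2*(-137*P - 479*E) = -2*(-479*E - 137*P) = 274*P + 958*E)
(-142172 + k(-2*(-4)*(-4), -300))*(-68038 + C(613, -608)) = (-142172 + (274*(-2*(-4)*(-4)) + 958*(-300)))*(-68038 - 608*613) = (-142172 + (274*(8*(-4)) - 287400))*(-68038 - 372704) = (-142172 + (274*(-32) - 287400))*(-440742) = (-142172 + (-8768 - 287400))*(-440742) = (-142172 - 296168)*(-440742) = -438340*(-440742) = 193194848280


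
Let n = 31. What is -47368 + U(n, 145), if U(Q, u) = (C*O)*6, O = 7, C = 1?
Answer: -47326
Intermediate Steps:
U(Q, u) = 42 (U(Q, u) = (1*7)*6 = 7*6 = 42)
-47368 + U(n, 145) = -47368 + 42 = -47326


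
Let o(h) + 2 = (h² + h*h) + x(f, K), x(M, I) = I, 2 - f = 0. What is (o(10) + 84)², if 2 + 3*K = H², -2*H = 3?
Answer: 11458225/144 ≈ 79571.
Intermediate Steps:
H = -3/2 (H = -½*3 = -3/2 ≈ -1.5000)
f = 2 (f = 2 - 1*0 = 2 + 0 = 2)
K = 1/12 (K = -⅔ + (-3/2)²/3 = -⅔ + (⅓)*(9/4) = -⅔ + ¾ = 1/12 ≈ 0.083333)
o(h) = -23/12 + 2*h² (o(h) = -2 + ((h² + h*h) + 1/12) = -2 + ((h² + h²) + 1/12) = -2 + (2*h² + 1/12) = -2 + (1/12 + 2*h²) = -23/12 + 2*h²)
(o(10) + 84)² = ((-23/12 + 2*10²) + 84)² = ((-23/12 + 2*100) + 84)² = ((-23/12 + 200) + 84)² = (2377/12 + 84)² = (3385/12)² = 11458225/144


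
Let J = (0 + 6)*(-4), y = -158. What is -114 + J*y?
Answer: 3678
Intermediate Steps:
J = -24 (J = 6*(-4) = -24)
-114 + J*y = -114 - 24*(-158) = -114 + 3792 = 3678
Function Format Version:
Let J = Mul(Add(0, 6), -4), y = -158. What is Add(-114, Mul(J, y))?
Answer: 3678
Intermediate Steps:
J = -24 (J = Mul(6, -4) = -24)
Add(-114, Mul(J, y)) = Add(-114, Mul(-24, -158)) = Add(-114, 3792) = 3678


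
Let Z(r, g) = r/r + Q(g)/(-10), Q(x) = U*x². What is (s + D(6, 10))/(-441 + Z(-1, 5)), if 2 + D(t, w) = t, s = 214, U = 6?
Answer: -218/455 ≈ -0.47912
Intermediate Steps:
Q(x) = 6*x²
Z(r, g) = 1 - 3*g²/5 (Z(r, g) = r/r + (6*g²)/(-10) = 1 + (6*g²)*(-⅒) = 1 - 3*g²/5)
D(t, w) = -2 + t
(s + D(6, 10))/(-441 + Z(-1, 5)) = (214 + (-2 + 6))/(-441 + (1 - ⅗*5²)) = (214 + 4)/(-441 + (1 - ⅗*25)) = 218/(-441 + (1 - 15)) = 218/(-441 - 14) = 218/(-455) = 218*(-1/455) = -218/455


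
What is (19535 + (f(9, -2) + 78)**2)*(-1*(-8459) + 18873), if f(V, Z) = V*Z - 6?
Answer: 613630732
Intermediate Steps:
f(V, Z) = -6 + V*Z
(19535 + (f(9, -2) + 78)**2)*(-1*(-8459) + 18873) = (19535 + ((-6 + 9*(-2)) + 78)**2)*(-1*(-8459) + 18873) = (19535 + ((-6 - 18) + 78)**2)*(8459 + 18873) = (19535 + (-24 + 78)**2)*27332 = (19535 + 54**2)*27332 = (19535 + 2916)*27332 = 22451*27332 = 613630732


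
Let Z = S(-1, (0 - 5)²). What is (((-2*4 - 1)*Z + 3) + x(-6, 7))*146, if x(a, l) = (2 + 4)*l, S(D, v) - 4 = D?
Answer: 2628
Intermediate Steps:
S(D, v) = 4 + D
Z = 3 (Z = 4 - 1 = 3)
x(a, l) = 6*l
(((-2*4 - 1)*Z + 3) + x(-6, 7))*146 = (((-2*4 - 1)*3 + 3) + 6*7)*146 = (((-8 - 1)*3 + 3) + 42)*146 = ((-9*3 + 3) + 42)*146 = ((-27 + 3) + 42)*146 = (-24 + 42)*146 = 18*146 = 2628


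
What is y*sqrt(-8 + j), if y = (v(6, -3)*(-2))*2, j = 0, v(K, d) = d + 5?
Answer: -16*I*sqrt(2) ≈ -22.627*I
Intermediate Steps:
v(K, d) = 5 + d
y = -8 (y = ((5 - 3)*(-2))*2 = (2*(-2))*2 = -4*2 = -8)
y*sqrt(-8 + j) = -8*sqrt(-8 + 0) = -16*I*sqrt(2)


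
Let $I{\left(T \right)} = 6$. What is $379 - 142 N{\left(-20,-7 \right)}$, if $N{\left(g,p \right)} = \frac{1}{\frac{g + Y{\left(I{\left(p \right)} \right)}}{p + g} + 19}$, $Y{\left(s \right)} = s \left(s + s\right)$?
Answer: $\frac{170885}{461} \approx 370.68$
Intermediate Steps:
$Y{\left(s \right)} = 2 s^{2}$ ($Y{\left(s \right)} = s 2 s = 2 s^{2}$)
$N{\left(g,p \right)} = \frac{1}{19 + \frac{72 + g}{g + p}}$ ($N{\left(g,p \right)} = \frac{1}{\frac{g + 2 \cdot 6^{2}}{p + g} + 19} = \frac{1}{\frac{g + 2 \cdot 36}{g + p} + 19} = \frac{1}{\frac{g + 72}{g + p} + 19} = \frac{1}{\frac{72 + g}{g + p} + 19} = \frac{1}{19 + \frac{72 + g}{g + p}}$)
$379 - 142 N{\left(-20,-7 \right)} = 379 - 142 \frac{-20 - 7}{72 + 19 \left(-7\right) + 20 \left(-20\right)} = 379 - 142 \frac{1}{72 - 133 - 400} \left(-27\right) = 379 - 142 \frac{1}{-461} \left(-27\right) = 379 - 142 \left(\left(- \frac{1}{461}\right) \left(-27\right)\right) = 379 - \frac{3834}{461} = \frac{170885}{461}$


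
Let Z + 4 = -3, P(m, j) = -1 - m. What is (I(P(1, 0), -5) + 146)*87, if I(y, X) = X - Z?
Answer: 12876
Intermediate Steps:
Z = -7 (Z = -4 - 3 = -7)
I(y, X) = 7 + X (I(y, X) = X - 1*(-7) = X + 7 = 7 + X)
(I(P(1, 0), -5) + 146)*87 = ((7 - 5) + 146)*87 = (2 + 146)*87 = 148*87 = 12876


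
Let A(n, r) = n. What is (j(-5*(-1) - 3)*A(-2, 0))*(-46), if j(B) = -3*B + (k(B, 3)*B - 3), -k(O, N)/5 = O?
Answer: -2668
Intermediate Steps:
k(O, N) = -5*O
j(B) = -3 - 5*B² - 3*B (j(B) = -3*B + ((-5*B)*B - 3) = -3*B + (-5*B² - 3) = -3*B + (-3 - 5*B²) = -3 - 5*B² - 3*B)
(j(-5*(-1) - 3)*A(-2, 0))*(-46) = ((-3 - 5*(-5*(-1) - 3)² - 3*(-5*(-1) - 3))*(-2))*(-46) = ((-3 - 5*(5 - 3)² - 3*(5 - 3))*(-2))*(-46) = ((-3 - 5*2² - 3*2)*(-2))*(-46) = ((-3 - 5*4 - 6)*(-2))*(-46) = ((-3 - 20 - 6)*(-2))*(-46) = -29*(-2)*(-46) = 58*(-46) = -2668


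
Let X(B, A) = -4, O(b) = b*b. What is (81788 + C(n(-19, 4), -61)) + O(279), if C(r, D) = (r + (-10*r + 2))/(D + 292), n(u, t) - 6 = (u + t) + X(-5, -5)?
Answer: 5267774/33 ≈ 1.5963e+5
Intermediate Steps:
O(b) = b²
n(u, t) = 2 + t + u (n(u, t) = 6 + ((u + t) - 4) = 6 + ((t + u) - 4) = 6 + (-4 + t + u) = 2 + t + u)
C(r, D) = (2 - 9*r)/(292 + D) (C(r, D) = (r + (2 - 10*r))/(292 + D) = (2 - 9*r)/(292 + D))
(81788 + C(n(-19, 4), -61)) + O(279) = (81788 + (2 - 9*(2 + 4 - 19))/(292 - 61)) + 279² = (81788 + (2 - 9*(-13))/231) + 77841 = (81788 + (2 + 117)/231) + 77841 = (81788 + (1/231)*119) + 77841 = (81788 + 17/33) + 77841 = 2699021/33 + 77841 = 5267774/33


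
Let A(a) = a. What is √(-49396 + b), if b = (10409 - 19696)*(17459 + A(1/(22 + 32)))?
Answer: I*√52549981518/18 ≈ 12735.0*I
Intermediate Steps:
b = -8755662869/54 (b = (10409 - 19696)*(17459 + 1/(22 + 32)) = -9287*(17459 + 1/54) = -9287*942787/54 = -8755662869/54 ≈ -1.6214e+8)
√(-49396 + b) = √(-49396 - 8755662869/54) = √(-8758330253/54) = I*√52549981518/18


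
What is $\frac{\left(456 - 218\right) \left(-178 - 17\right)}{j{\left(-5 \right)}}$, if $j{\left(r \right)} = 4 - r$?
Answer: $- \frac{15470}{3} \approx -5156.7$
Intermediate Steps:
$\frac{\left(456 - 218\right) \left(-178 - 17\right)}{j{\left(-5 \right)}} = \frac{\left(456 - 218\right) \left(-178 - 17\right)}{4 - -5} = \frac{238 \left(-195\right)}{4 + 5} = - \frac{46410}{9} = \left(-46410\right) \frac{1}{9} = - \frac{15470}{3}$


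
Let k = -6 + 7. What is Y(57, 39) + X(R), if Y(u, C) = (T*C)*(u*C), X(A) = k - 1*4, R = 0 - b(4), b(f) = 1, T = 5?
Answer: 433482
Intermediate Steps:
R = -1 (R = 0 - 1*1 = 0 - 1 = -1)
k = 1
X(A) = -3 (X(A) = 1 - 1*4 = 1 - 4 = -3)
Y(u, C) = 5*u*C**2 (Y(u, C) = (5*C)*(u*C) = (5*C)*(C*u) = 5*u*C**2)
Y(57, 39) + X(R) = 5*57*39**2 - 3 = 5*57*1521 - 3 = 433485 - 3 = 433482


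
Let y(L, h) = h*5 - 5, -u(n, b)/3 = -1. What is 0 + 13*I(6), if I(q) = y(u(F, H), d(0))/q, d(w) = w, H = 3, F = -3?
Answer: -65/6 ≈ -10.833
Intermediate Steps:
u(n, b) = 3 (u(n, b) = -3*(-1) = 3)
y(L, h) = -5 + 5*h (y(L, h) = 5*h - 5 = -5 + 5*h)
I(q) = -5/q (I(q) = (-5 + 5*0)/q = (-5 + 0)/q = -5/q)
0 + 13*I(6) = 0 + 13*(-5/6) = 0 + 13*(-5*⅙) = 0 + 13*(-⅚) = 0 - 65/6 = -65/6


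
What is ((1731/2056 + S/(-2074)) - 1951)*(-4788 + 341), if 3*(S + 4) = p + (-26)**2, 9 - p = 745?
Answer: 18489971192591/2132072 ≈ 8.6723e+6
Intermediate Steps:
p = -736 (p = 9 - 1*745 = 9 - 745 = -736)
S = -24 (S = -4 + (-736 + (-26)**2)/3 = -4 + (-736 + 676)/3 = -4 + (1/3)*(-60) = -4 - 20 = -24)
((1731/2056 + S/(-2074)) - 1951)*(-4788 + 341) = ((1731/2056 - 24/(-2074)) - 1951)*(-4788 + 341) = ((1731*(1/2056) - 24*(-1/2074)) - 1951)*(-4447) = ((1731/2056 + 12/1037) - 1951)*(-4447) = (1819719/2132072 - 1951)*(-4447) = -4157852753/2132072*(-4447) = 18489971192591/2132072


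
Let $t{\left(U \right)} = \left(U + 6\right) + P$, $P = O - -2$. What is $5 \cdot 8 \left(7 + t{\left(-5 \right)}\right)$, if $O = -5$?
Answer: $200$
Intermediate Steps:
$P = -3$ ($P = -5 - -2 = -5 + 2 = -3$)
$t{\left(U \right)} = 3 + U$ ($t{\left(U \right)} = \left(U + 6\right) - 3 = \left(6 + U\right) - 3 = 3 + U$)
$5 \cdot 8 \left(7 + t{\left(-5 \right)}\right) = 5 \cdot 8 \left(7 + \left(3 - 5\right)\right) = 40 \left(7 - 2\right) = 40 \cdot 5 = 200$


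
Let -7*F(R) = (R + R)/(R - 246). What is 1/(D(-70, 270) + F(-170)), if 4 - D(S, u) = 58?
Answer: -728/39397 ≈ -0.018479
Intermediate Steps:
D(S, u) = -54 (D(S, u) = 4 - 1*58 = 4 - 58 = -54)
F(R) = -2*R/(7*(-246 + R)) (F(R) = -(R + R)/(7*(R - 246)) = -2*R/(7*(-246 + R)))
1/(D(-70, 270) + F(-170)) = 1/(-54 - 2*(-170)/(-1722 + 7*(-170))) = 1/(-54 - 2*(-170)/(-1722 - 1190)) = 1/(-54 - 2*(-170)/(-2912)) = 1/(-54 - 2*(-170)*(-1/2912)) = 1/(-54 - 85/728) = 1/(-39397/728) = -728/39397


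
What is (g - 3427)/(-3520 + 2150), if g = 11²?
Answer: 1653/685 ≈ 2.4131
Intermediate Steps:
g = 121
(g - 3427)/(-3520 + 2150) = (121 - 3427)/(-3520 + 2150) = -3306/(-1370) = -3306*(-1/1370) = 1653/685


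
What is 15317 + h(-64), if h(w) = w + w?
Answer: 15189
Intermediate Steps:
h(w) = 2*w
15317 + h(-64) = 15317 + 2*(-64) = 15317 - 128 = 15189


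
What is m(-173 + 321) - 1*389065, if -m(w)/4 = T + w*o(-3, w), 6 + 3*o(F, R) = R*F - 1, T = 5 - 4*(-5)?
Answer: -900503/3 ≈ -3.0017e+5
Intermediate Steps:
T = 25 (T = 5 + 20 = 25)
o(F, R) = -7/3 + F*R/3 (o(F, R) = -2 + (R*F - 1)/3 = -2 + (F*R - 1)/3 = -2 + (-1 + F*R)/3 = -2 + (-1/3 + F*R/3) = -7/3 + F*R/3)
m(w) = -100 - 4*w*(-7/3 - w) (m(w) = -4*(25 + w*(-7/3 + (1/3)*(-3)*w)) = -4*(25 + w*(-7/3 - w)) = -100 - 4*w*(-7/3 - w))
m(-173 + 321) - 1*389065 = (-100 + 4*(-173 + 321)*(7 + 3*(-173 + 321))/3) - 1*389065 = (-100 + (4/3)*148*(7 + 3*148)) - 389065 = (-100 + (4/3)*148*(7 + 444)) - 389065 = (-100 + (4/3)*148*451) - 389065 = (-100 + 266992/3) - 389065 = 266692/3 - 389065 = -900503/3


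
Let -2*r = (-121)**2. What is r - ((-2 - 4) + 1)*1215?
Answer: -2491/2 ≈ -1245.5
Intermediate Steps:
r = -14641/2 (r = -1/2*(-121)**2 = -1/2*14641 = -14641/2 ≈ -7320.5)
r - ((-2 - 4) + 1)*1215 = -14641/2 - ((-2 - 4) + 1)*1215 = -14641/2 - (-6 + 1)*1215 = -14641/2 - (-5)*1215 = -14641/2 - 1*(-6075) = -14641/2 + 6075 = -2491/2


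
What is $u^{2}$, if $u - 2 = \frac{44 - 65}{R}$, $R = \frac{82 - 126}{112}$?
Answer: $\frac{372100}{121} \approx 3075.2$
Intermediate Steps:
$R = - \frac{11}{28}$ ($R = \left(82 - 126\right) \frac{1}{112} = \left(-44\right) \frac{1}{112} = - \frac{11}{28} \approx -0.39286$)
$u = \frac{610}{11}$ ($u = 2 + \frac{44 - 65}{- \frac{11}{28}} = 2 - - \frac{588}{11} = 2 + \frac{588}{11} = \frac{610}{11} \approx 55.455$)
$u^{2} = \left(\frac{610}{11}\right)^{2} = \frac{372100}{121}$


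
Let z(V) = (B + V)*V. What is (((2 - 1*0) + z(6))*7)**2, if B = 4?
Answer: 188356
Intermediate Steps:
z(V) = V*(4 + V) (z(V) = (4 + V)*V = V*(4 + V))
(((2 - 1*0) + z(6))*7)**2 = (((2 - 1*0) + 6*(4 + 6))*7)**2 = (((2 + 0) + 6*10)*7)**2 = ((2 + 60)*7)**2 = (62*7)**2 = 434**2 = 188356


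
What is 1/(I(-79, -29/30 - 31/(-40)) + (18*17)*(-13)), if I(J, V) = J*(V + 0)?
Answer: -120/475543 ≈ -0.00025234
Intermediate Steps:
I(J, V) = J*V
1/(I(-79, -29/30 - 31/(-40)) + (18*17)*(-13)) = 1/(-79*(-29/30 - 31/(-40)) + (18*17)*(-13)) = 1/(-79*(-29*1/30 - 31*(-1/40)) + 306*(-13)) = 1/(-79*(-29/30 + 31/40) - 3978) = 1/(-79*(-23/120) - 3978) = 1/(1817/120 - 3978) = 1/(-475543/120) = -120/475543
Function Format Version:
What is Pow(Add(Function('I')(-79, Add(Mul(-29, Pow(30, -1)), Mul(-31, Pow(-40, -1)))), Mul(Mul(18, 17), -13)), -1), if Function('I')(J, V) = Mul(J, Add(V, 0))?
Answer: Rational(-120, 475543) ≈ -0.00025234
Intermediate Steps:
Function('I')(J, V) = Mul(J, V)
Pow(Add(Function('I')(-79, Add(Mul(-29, Pow(30, -1)), Mul(-31, Pow(-40, -1)))), Mul(Mul(18, 17), -13)), -1) = Pow(Add(Mul(-79, Add(Mul(-29, Pow(30, -1)), Mul(-31, Pow(-40, -1)))), Mul(Mul(18, 17), -13)), -1) = Pow(Add(Mul(-79, Add(Mul(-29, Rational(1, 30)), Mul(-31, Rational(-1, 40)))), Mul(306, -13)), -1) = Pow(Add(Mul(-79, Add(Rational(-29, 30), Rational(31, 40))), -3978), -1) = Pow(Add(Mul(-79, Rational(-23, 120)), -3978), -1) = Pow(Add(Rational(1817, 120), -3978), -1) = Pow(Rational(-475543, 120), -1) = Rational(-120, 475543)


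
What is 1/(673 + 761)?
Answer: 1/1434 ≈ 0.00069735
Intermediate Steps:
1/(673 + 761) = 1/1434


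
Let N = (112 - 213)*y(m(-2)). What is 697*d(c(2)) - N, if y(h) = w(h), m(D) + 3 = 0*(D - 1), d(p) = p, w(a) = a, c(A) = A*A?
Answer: 2485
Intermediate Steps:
c(A) = A**2
m(D) = -3 (m(D) = -3 + 0*(D - 1) = -3 + 0*(-1 + D) = -3 + 0 = -3)
y(h) = h
N = 303 (N = (112 - 213)*(-3) = -101*(-3) = 303)
697*d(c(2)) - N = 697*2**2 - 1*303 = 697*4 - 303 = 2788 - 303 = 2485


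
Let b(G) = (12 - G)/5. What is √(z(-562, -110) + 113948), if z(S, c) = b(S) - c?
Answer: 4*√178395/5 ≈ 337.89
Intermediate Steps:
b(G) = 12/5 - G/5 (b(G) = (12 - G)*(⅕) = 12/5 - G/5)
z(S, c) = 12/5 - c - S/5 (z(S, c) = (12/5 - S/5) - c = 12/5 - c - S/5)
√(z(-562, -110) + 113948) = √((12/5 - 1*(-110) - ⅕*(-562)) + 113948) = √((12/5 + 110 + 562/5) + 113948) = √(1124/5 + 113948) = √(570864/5) = 4*√178395/5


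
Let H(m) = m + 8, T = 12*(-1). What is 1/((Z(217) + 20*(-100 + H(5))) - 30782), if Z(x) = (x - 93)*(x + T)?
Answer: -1/7102 ≈ -0.00014081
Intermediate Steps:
T = -12
H(m) = 8 + m
Z(x) = (-93 + x)*(-12 + x) (Z(x) = (x - 93)*(x - 12) = (-93 + x)*(-12 + x))
1/((Z(217) + 20*(-100 + H(5))) - 30782) = 1/(((1116 + 217² - 105*217) + 20*(-100 + (8 + 5))) - 30782) = 1/(((1116 + 47089 - 22785) + 20*(-100 + 13)) - 30782) = 1/((25420 + 20*(-87)) - 30782) = 1/((25420 - 1740) - 30782) = 1/(23680 - 30782) = 1/(-7102) = -1/7102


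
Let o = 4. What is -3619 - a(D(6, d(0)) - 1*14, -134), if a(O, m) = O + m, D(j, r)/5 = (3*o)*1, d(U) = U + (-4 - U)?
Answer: -3531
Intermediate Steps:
d(U) = -4
D(j, r) = 60 (D(j, r) = 5*((3*4)*1) = 5*(12*1) = 5*12 = 60)
-3619 - a(D(6, d(0)) - 1*14, -134) = -3619 - ((60 - 1*14) - 134) = -3619 - ((60 - 14) - 134) = -3619 - (46 - 134) = -3619 - 1*(-88) = -3619 + 88 = -3531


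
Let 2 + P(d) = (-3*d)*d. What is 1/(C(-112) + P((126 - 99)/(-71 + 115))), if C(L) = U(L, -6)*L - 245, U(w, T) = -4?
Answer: 1936/386949 ≈ 0.0050032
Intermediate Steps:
C(L) = -245 - 4*L (C(L) = -4*L - 245 = -245 - 4*L)
P(d) = -2 - 3*d² (P(d) = -2 + (-3*d)*d = -2 - 3*d²)
1/(C(-112) + P((126 - 99)/(-71 + 115))) = 1/((-245 - 4*(-112)) + (-2 - 3*(126 - 99)²/(-71 + 115)²)) = 1/((-245 + 448) + (-2 - 3*(27/44)²)) = 1/(203 + (-2 - 3*(27*(1/44))²)) = 1/(203 + (-2 - 3*(27/44)²)) = 1/(203 + (-2 - 3*729/1936)) = 1/(203 + (-2 - 2187/1936)) = 1/(203 - 6059/1936) = 1/(386949/1936) = 1936/386949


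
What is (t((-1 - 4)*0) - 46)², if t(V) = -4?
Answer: 2500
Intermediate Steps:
(t((-1 - 4)*0) - 46)² = (-4 - 46)² = (-50)² = 2500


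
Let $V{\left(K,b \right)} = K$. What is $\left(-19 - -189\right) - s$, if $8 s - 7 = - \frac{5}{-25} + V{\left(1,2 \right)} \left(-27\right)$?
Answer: $\frac{6899}{40} \approx 172.48$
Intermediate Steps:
$s = - \frac{99}{40}$ ($s = \frac{7}{8} + \frac{- \frac{5}{-25} + 1 \left(-27\right)}{8} = \frac{7}{8} + \frac{\left(-5\right) \left(- \frac{1}{25}\right) - 27}{8} = \frac{7}{8} + \frac{\frac{1}{5} - 27}{8} = \frac{7}{8} + \frac{1}{8} \left(- \frac{134}{5}\right) = \frac{7}{8} - \frac{67}{20} = - \frac{99}{40} \approx -2.475$)
$\left(-19 - -189\right) - s = \left(-19 - -189\right) - - \frac{99}{40} = \left(-19 + 189\right) + \frac{99}{40} = 170 + \frac{99}{40} = \frac{6899}{40}$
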